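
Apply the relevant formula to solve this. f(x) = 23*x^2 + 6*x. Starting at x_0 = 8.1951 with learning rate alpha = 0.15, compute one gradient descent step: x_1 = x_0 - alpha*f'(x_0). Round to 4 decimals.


We compute the gradient at x_0 and apply the update.
f'(x) = 46*x + 6
f'(8.1951) = 46*8.1951 + 6 = 382.9746
x_1 = 8.1951 - 0.15*382.9746 = -49.2511


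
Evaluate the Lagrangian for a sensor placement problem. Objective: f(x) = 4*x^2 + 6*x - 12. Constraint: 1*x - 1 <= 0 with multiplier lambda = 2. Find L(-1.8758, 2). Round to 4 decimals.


Step 1: Evaluate f(x).
f(-1.8758) = 4*(-1.8758)^2 + 6*(-1.8758) - 12 = -9.1803
Step 2: Evaluate g(x).
g(-1.8758) = 1*-1.8758 - 1 = -2.8758
Step 3: Compute Lagrangian.
L = -9.1803 + 2*-2.8758 = -14.9319


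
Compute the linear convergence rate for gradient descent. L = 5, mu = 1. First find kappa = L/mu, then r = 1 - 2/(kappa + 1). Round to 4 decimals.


Step 1: Compute the condition number.
kappa = L/mu = 5/1 = 5.0
Step 2: Compute the convergence rate.
r = 1 - 2/(kappa + 1) = 1 - 2*mu/(L + mu) = (L - mu)/(L + mu) = 4/6 = 0.6667


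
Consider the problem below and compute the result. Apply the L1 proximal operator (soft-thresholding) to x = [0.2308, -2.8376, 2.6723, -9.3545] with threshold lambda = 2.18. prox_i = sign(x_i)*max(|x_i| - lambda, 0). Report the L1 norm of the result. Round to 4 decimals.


Soft-thresholding with lambda = 2.18:
prox(0.2308) = sign(0.2308)*max(|0.2308| - 2.18, 0) = 0.0
prox(-2.8376) = sign(-2.8376)*max(|-2.8376| - 2.18, 0) = -0.6576
prox(2.6723) = sign(2.6723)*max(|2.6723| - 2.18, 0) = 0.4923
prox(-9.3545) = sign(-9.3545)*max(|-9.3545| - 2.18, 0) = -7.1745
prox(x) = [0.0, -0.6576, 0.4923, -7.1745]
||prox(x)||_1 = 0.0 + 0.6576 + 0.4923 + 7.1745 = 8.3244


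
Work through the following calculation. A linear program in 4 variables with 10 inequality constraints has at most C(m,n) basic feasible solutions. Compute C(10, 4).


Each vertex corresponds to some choice of n active constraints out of m, so the number of vertices is at most C(m, n) = m! / (n!(m-n)!).
m = 10, n = 4
Numerator: 10 * 9 * 8 * 7
Denominator: 4! = 24
C(10, 4) = 210


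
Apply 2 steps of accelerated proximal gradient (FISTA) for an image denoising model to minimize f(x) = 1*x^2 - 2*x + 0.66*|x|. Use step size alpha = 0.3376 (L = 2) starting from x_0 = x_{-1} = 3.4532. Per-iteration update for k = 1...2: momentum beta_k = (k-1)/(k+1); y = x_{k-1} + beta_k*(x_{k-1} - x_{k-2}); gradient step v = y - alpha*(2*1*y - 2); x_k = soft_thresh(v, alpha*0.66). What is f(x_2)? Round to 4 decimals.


FISTA on f(x) = 1*x^2 - 2*x + 0.66*|x|
L = 2, alpha = 0.3376
Iteration 1: beta = 0.0, y = 3.4532 + 0.0*(3.4532 - 3.4532) = 3.4532
  grad(y) = 4.9064, v = y - alpha*grad = 1.7968
  prox(v) = soft_thresh(1.7968, 0.2228) = 1.574
Iteration 2: beta = 0.3333, y = 1.574 + 0.3333*(1.574 - 3.4532) = 0.9476
  grad(y) = -0.1048, v = y - alpha*grad = 0.983
  prox(v) = soft_thresh(0.983, 0.2228) = 0.7602
f(x_2) = 1*0.7602^2 - 2*0.7602 + 0.66*|0.7602| = -0.4408


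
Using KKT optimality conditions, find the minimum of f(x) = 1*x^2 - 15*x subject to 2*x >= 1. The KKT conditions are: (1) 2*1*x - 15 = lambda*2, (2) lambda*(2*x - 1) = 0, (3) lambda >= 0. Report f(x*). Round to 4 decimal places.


Step 1: Try lambda = 0 (constraint inactive).
Stationarity: 2*1*x - 15 = 0
x* = 15/(2*1) = 7.5
Check constraint: 2*7.5 = 15.0 >= 1 -- satisfied.
Step 2: Compute optimal value.
f(x*) = 1*7.5^2 - 15*7.5 = -56.25


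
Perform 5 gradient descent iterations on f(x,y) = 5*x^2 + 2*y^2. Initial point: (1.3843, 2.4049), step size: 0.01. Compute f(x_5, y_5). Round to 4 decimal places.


Gradient descent on f(x,y) = 5*x^2 + 2*y^2.
Starting point: (1.3843, 2.4049), alpha = 0.01
Step 1: grad_x = 2*5*1.3843 = 13.843, grad_y = 2*2*2.4049 = 9.6196
  x_1 = 1.3843 - 0.01*13.843 = 1.2459
  y_1 = 2.4049 - 0.01*9.6196 = 2.3087
Step 2: grad_x = 2*5*1.2459 = 12.4587, grad_y = 2*2*2.3087 = 9.2348
  x_2 = 1.2459 - 0.01*12.4587 = 1.1213
  y_2 = 2.3087 - 0.01*9.2348 = 2.2164
Step 3: grad_x = 2*5*1.1213 = 11.2128, grad_y = 2*2*2.2164 = 8.8654
  x_3 = 1.1213 - 0.01*11.2128 = 1.0092
  y_3 = 2.2164 - 0.01*8.8654 = 2.1277
Step 4: grad_x = 2*5*1.0092 = 10.0915, grad_y = 2*2*2.1277 = 8.5108
  x_4 = 1.0092 - 0.01*10.0915 = 0.9082
  y_4 = 2.1277 - 0.01*8.5108 = 2.0426
Step 5: grad_x = 2*5*0.9082 = 9.0824, grad_y = 2*2*2.0426 = 8.1704
  x_5 = 0.9082 - 0.01*9.0824 = 0.8174
  y_5 = 2.0426 - 0.01*8.1704 = 1.9609
f(0.8174, 1.9609) = 5*0.8174^2 + 2*1.9609^2 = 11.031


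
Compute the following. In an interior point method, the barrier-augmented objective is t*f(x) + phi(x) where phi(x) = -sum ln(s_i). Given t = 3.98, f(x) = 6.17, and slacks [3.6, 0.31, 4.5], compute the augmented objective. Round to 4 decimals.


Step 1: Compute log-barrier.
ln values: [1.2809, -1.1712, 1.5041]
phi = -(1.2809 - 1.1712 + 1.5041) = -1.6138
Step 2: Compute augmented objective.
t*f(x) = 3.98*6.17 = 24.5566
Total = 24.5566 - 1.6138 = 22.9428


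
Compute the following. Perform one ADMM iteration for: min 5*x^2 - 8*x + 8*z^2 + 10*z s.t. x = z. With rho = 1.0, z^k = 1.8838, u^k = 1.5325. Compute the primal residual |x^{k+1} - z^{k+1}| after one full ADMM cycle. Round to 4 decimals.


ADMM iteration with rho = 1.0, z^k = 1.8838, u^k = 1.5325
Step 1: x-update.
Minimize 5*x^2 - 8*x + (1.0/2)*(x - 1.8838 + 1.5325)^2
FOC: (2*5 + 1.0)*x = 8 + 1.0*(1.8838 - 1.5325)
x^{k+1} = 0.7592
Step 2: z-update.
Minimize 8*z^2 + 10*z + (1.0/2)*(0.7592 - z + 1.5325)^2
FOC: (2*8 + 1.0)*z = -10 + 1.0*(0.7592 + 1.5325)
z^{k+1} = -0.4534
Step 3: u-update.
u^{k+1} = 1.5325 + 0.7592 + 0.4534 = 2.7451
Step 4: Primal residual = |0.7592 + 0.4534| = 1.2126


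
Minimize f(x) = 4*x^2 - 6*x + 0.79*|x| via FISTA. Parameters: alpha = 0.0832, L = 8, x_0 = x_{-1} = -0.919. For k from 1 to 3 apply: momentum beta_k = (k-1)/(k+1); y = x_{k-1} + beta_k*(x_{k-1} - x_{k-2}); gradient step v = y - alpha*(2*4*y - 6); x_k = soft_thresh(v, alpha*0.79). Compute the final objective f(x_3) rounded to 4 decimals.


FISTA on f(x) = 4*x^2 - 6*x + 0.79*|x|
L = 8, alpha = 0.0832
Iteration 1: beta = 0.0, y = -0.919 + 0.0*(-0.919 + 0.919) = -0.919
  grad(y) = -13.352, v = y - alpha*grad = 0.1919
  prox(v) = soft_thresh(0.1919, 0.0657) = 0.1262
Iteration 2: beta = 0.3333, y = 0.1262 + 0.3333*(0.1262 + 0.919) = 0.4745
  grad(y) = -2.2036, v = y - alpha*grad = 0.6579
  prox(v) = soft_thresh(0.6579, 0.0657) = 0.5922
Iteration 3: beta = 0.5, y = 0.5922 + 0.5*(0.5922 - 0.1262) = 0.8252
  grad(y) = 0.6013, v = y - alpha*grad = 0.7751
  prox(v) = soft_thresh(0.7751, 0.0657) = 0.7094
f(x_3) = 4*0.7094^2 - 6*0.7094 + 0.79*|0.7094| = -1.683


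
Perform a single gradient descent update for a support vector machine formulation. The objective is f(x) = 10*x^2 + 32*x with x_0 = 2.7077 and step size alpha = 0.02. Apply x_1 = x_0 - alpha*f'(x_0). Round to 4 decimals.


We compute the gradient at x_0 and apply the update.
f'(x) = 20*x + 32
f'(2.7077) = 20*2.7077 + 32 = 86.154
x_1 = 2.7077 - 0.02*86.154 = 0.9846


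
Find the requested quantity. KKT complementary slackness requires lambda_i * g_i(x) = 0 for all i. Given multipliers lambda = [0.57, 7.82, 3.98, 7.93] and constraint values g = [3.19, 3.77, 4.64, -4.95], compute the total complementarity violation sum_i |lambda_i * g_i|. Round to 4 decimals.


KKT complementary slackness check:
lambda_1 * g_1 = 0.57 * 3.19 = 1.8183
lambda_2 * g_2 = 7.82 * 3.77 = 29.4814
lambda_3 * g_3 = 3.98 * 4.64 = 18.4672
lambda_4 * g_4 = 7.93 * -4.95 = -39.2535
Total violation = 1.8183 + 29.4814 + 18.4672 + 39.2535 = 89.0204


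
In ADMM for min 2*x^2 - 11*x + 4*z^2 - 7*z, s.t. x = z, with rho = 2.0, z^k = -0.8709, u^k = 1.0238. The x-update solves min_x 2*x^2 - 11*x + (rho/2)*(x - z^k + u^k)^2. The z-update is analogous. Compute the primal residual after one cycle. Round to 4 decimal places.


ADMM iteration with rho = 2.0, z^k = -0.8709, u^k = 1.0238
Step 1: x-update.
Minimize 2*x^2 - 11*x + (2.0/2)*(x + 0.8709 + 1.0238)^2
FOC: (2*2 + 2.0)*x = 11 + 2.0*(-0.8709 - 1.0238)
x^{k+1} = 1.2018
Step 2: z-update.
Minimize 4*z^2 - 7*z + (2.0/2)*(1.2018 - z + 1.0238)^2
FOC: (2*4 + 2.0)*z = 7 + 2.0*(1.2018 + 1.0238)
z^{k+1} = 1.1451
Step 3: u-update.
u^{k+1} = 1.0238 + 1.2018 - 1.1451 = 1.0805
Step 4: Primal residual = |1.2018 - 1.1451| = 0.0567


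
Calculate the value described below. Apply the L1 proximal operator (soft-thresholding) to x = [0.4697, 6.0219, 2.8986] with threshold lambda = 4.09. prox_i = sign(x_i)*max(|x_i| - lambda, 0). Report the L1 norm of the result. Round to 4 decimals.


Soft-thresholding with lambda = 4.09:
prox(0.4697) = sign(0.4697)*max(|0.4697| - 4.09, 0) = 0.0
prox(6.0219) = sign(6.0219)*max(|6.0219| - 4.09, 0) = 1.9319
prox(2.8986) = sign(2.8986)*max(|2.8986| - 4.09, 0) = 0.0
prox(x) = [0.0, 1.9319, 0.0]
||prox(x)||_1 = 0.0 + 1.9319 + 0.0 = 1.9319


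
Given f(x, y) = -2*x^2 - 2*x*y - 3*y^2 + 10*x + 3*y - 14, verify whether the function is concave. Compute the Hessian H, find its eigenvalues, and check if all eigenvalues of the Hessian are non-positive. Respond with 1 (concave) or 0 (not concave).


The Hessian of f(x,y) = -2*x^2 - 2*x*y - 3*y^2 + 10*x + 3*y - 14 is:
H = [[-4, -2], [-2, -6]]
Trace = -4 - 6 = -10
Determinant = -4*-6 - (-2)^2 = 20
Discriminant = (-10)^2 - 4*20 = 20.0
Eigenvalues: lambda_1 = -7.2361, lambda_2 = -2.7639
The function is concave.

1


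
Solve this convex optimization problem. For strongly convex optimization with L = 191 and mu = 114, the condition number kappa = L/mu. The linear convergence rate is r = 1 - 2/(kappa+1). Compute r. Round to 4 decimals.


Step 1: Compute the condition number.
kappa = L/mu = 191/114 = 1.6754
Step 2: Compute the convergence rate.
r = 1 - 2/(kappa + 1) = 1 - 2*mu/(L + mu) = (L - mu)/(L + mu) = 77/305 = 0.2525


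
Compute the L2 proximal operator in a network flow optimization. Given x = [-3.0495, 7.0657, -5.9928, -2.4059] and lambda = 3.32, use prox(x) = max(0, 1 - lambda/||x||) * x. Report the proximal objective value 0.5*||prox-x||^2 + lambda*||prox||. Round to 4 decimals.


Step 1: Compute ||x||.
||x|| = 10.0462
Step 2: Compute scaling factor.
scale = max(0, 1 - 3.32/10.0462) = 0.6695
Step 3: prox(x) = [-2.0417, 4.7307, -4.0123, -1.6108]
||prox(x)|| = 6.7262
Step 4: Proximal objective.
0.5*||prox-x||^2 = 5.5112
lambda*||prox|| = 22.331
Total = 27.8421


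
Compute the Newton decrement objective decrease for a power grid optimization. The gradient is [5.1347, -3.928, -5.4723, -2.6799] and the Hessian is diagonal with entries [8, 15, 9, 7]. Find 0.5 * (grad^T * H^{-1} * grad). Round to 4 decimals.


Step 1: H is diagonal, so H^(-1) * g = [0.6418, -0.2619, -0.608, -0.3828].
Step 2: g^T H^(-1) g = sum_i g_i^2 / H_ii
  = (5.1347)^2/8 + (-3.928)^2/15 + (-5.4723)^2/9 + (-2.6799)^2/7
  = 3.2956 + 1.0286 + 3.3273 + 1.026 = 8.6776
Step 3: Objective decrease = 0.5 * g^T H^(-1) g = 4.3388


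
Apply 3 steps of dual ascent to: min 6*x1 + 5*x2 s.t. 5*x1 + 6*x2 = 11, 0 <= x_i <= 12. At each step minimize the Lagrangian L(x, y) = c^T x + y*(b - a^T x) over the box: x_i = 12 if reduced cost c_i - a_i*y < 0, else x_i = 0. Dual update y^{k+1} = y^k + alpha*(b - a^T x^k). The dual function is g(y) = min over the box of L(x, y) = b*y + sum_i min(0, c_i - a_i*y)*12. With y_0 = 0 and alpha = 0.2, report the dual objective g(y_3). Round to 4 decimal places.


Dual ascent for LP: min 6*x1 + 5*x2, 5*x1 + 6*x2 = 11, 0 <= x_i <= 12
Step 1: y^k = 0.0, reduced costs: (6.0, 5.0)
  x^k = (0.0, 0.0), subgradient = b - a^T x = 11.0
  y^{k+1} = 0.0 + 0.2*11.0 = 2.2
Step 2: y^k = 2.2, reduced costs: (-5.0, -8.2)
  x^k = (12.0, 12.0), subgradient = b - a^T x = -121.0
  y^{k+1} = 2.2 + 0.2*-121.0 = -22.0
Step 3: y^k = -22.0, reduced costs: (116.0, 137.0)
  x^k = (0.0, 0.0), subgradient = b - a^T x = 11.0
  y^{k+1} = -22.0 + 0.2*11.0 = -19.8
Dual objective at y_3 = -19.8: reduced costs (105.0, 123.8), box minimizer x = (0.0, 0.0)
g(y_3) = b*y + (c1 - a1*y)*x1 + (c2 - a2*y)*x2 = 11*(-19.8) + 105.0*0.0 + 123.8*0.0 = -217.8 + 0.0 + 0.0 = -217.8


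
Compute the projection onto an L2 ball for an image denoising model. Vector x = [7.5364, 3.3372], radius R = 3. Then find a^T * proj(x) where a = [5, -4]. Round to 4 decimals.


Step 1: Compute ||x|| (intermediates to 6 decimals).
||x|| = sqrt(7.5364^2 + 3.3372^2) = 8.242222
Step 2: Project.
Since ||x|| > R, scale = R/||x|| = 3/8.242222 = 0.36398, proj(x) = scale * x
proj(x) = [2.743099, 1.214674]
Step 3: Dot product.
a^T * proj(x) = 5*2.743099 - 4*1.214674 = 8.8568


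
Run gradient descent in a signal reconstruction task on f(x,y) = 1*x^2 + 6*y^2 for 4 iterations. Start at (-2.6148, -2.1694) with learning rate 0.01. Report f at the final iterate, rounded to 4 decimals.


Gradient descent on f(x,y) = 1*x^2 + 6*y^2.
Starting point: (-2.6148, -2.1694), alpha = 0.01
Step 1: grad_x = 2*1*-2.6148 = -5.2296, grad_y = 2*6*-2.1694 = -26.0328
  x_1 = -2.6148 - 0.01*-5.2296 = -2.5625
  y_1 = -2.1694 - 0.01*-26.0328 = -1.9091
Step 2: grad_x = 2*1*-2.5625 = -5.125, grad_y = 2*6*-1.9091 = -22.9089
  x_2 = -2.5625 - 0.01*-5.125 = -2.5113
  y_2 = -1.9091 - 0.01*-22.9089 = -1.68
Step 3: grad_x = 2*1*-2.5113 = -5.0225, grad_y = 2*6*-1.68 = -20.1598
  x_3 = -2.5113 - 0.01*-5.0225 = -2.461
  y_3 = -1.68 - 0.01*-20.1598 = -1.4784
Step 4: grad_x = 2*1*-2.461 = -4.9221, grad_y = 2*6*-1.4784 = -17.7406
  x_4 = -2.461 - 0.01*-4.9221 = -2.4118
  y_4 = -1.4784 - 0.01*-17.7406 = -1.301
f(-2.4118, -1.301) = 1*(-2.4118)^2 + 6*(-1.301)^2 = 15.9721


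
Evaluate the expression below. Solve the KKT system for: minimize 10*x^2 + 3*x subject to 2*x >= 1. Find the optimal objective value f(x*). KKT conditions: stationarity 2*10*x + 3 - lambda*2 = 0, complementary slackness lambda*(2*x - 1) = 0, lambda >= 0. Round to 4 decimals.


Step 1: Try lambda = 0 (constraint inactive).
x_unc = -3/(2*10) = -0.15
Check: 2*-0.15 = -0.3 < 1 -- violated!
Step 2: Constraint must be active: 2*x = 1
x* = 1/2 = 0.5
lambda = (2*10*0.5 + 3)/2 = 6.5
Step 3: Compute optimal value.
f(x*) = 10*0.5^2 + 3*0.5 = 4.0


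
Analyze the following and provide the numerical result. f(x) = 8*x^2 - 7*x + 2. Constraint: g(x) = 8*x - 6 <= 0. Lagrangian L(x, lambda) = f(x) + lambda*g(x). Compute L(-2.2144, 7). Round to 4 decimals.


Step 1: Evaluate f(x).
f(-2.2144) = 8*(-2.2144)^2 - 7*(-2.2144) + 2 = 56.7293
Step 2: Evaluate g(x).
g(-2.2144) = 8*-2.2144 - 6 = -23.7152
Step 3: Compute Lagrangian.
L = 56.7293 + 7*-23.7152 = -109.2771


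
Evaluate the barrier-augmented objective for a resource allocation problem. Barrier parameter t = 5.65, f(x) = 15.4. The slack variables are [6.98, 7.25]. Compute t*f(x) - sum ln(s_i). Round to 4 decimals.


Step 1: Compute log-barrier.
ln values: [1.943, 1.981]
phi = -(1.943 + 1.981) = -3.9241
Step 2: Compute augmented objective.
t*f(x) = 5.65*15.4 = 87.01
Total = 87.01 - 3.9241 = 83.0859


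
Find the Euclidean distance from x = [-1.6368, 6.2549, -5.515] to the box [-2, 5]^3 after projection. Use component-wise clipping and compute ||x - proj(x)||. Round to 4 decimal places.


Project each component onto [-2, 5].
clip(-1.6368) = -1.6368, clip(6.2549) = 5.0, clip(-5.515) = -2.0
Projection = [-1.6368, 5.0, -2.0]
Squared diffs: [0.0, 1.5748, 12.3552]
Distance = sqrt(13.93) = 3.7323


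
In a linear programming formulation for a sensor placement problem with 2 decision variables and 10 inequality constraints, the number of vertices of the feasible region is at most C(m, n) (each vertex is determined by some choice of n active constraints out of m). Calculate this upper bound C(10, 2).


Each vertex corresponds to some choice of n active constraints out of m, so the number of vertices is at most C(m, n) = m! / (n!(m-n)!).
m = 10, n = 2
Numerator: 10 * 9
Denominator: 2! = 2
C(10, 2) = 45


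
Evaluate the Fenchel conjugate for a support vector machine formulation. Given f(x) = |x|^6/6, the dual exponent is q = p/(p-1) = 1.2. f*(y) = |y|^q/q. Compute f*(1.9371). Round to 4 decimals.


The conjugate exponent q satisfies 1/p + 1/q = 1.
p = 6, so q = 6/(6 - 1) = 1.2
|y|^q = 1.9371^1.2 = 2.211
f*(1.9371) = 2.211 / 1.2 = 1.8425


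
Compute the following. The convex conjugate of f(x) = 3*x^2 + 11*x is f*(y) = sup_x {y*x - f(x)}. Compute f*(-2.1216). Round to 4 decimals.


f*(y) = sup_x {y*x - a*x^2 - b*x} = sup_x {(y-b)*x - a*x^2}
FOC: (y - b) - 2a*x = 0 => x* = (y - b)/(2a)
x* = (-2.1216 - 11)/(2*3) = -2.1869
f*(-2.1216) = (y-b)^2/(4a) = (-2.1216 - 11)^2/(4*3)
= 172.1764/12 = 14.348


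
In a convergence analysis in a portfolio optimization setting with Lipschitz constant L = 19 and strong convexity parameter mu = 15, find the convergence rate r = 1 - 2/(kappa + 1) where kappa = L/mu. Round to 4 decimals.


Step 1: Compute the condition number.
kappa = L/mu = 19/15 = 1.2667
Step 2: Compute the convergence rate.
r = 1 - 2/(kappa + 1) = 1 - 2*mu/(L + mu) = (L - mu)/(L + mu) = 4/34 = 0.1176


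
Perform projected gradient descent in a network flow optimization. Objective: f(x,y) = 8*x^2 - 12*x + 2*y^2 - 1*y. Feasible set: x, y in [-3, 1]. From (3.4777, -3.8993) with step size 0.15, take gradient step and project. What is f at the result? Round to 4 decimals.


Step 1: Compute gradient at (3.4777, -3.8993).
grad_x = 2*8*3.4777 - 12 = 43.6432
grad_y = 2*2*-3.8993 - 1 = -16.5972
Step 2: Gradient step.
x_raw = 3.4777 - 0.15*43.6432 = -3.0688
y_raw = -3.8993 - 0.15*-16.5972 = -1.4097
Step 3: Project onto [-3, 1].
x_proj = clip(-3.0688) = -3.0
y_proj = clip(-1.4097) = -1.4097
Step 4: Evaluate f.
f(-3.0, -1.4097) = 113.3843


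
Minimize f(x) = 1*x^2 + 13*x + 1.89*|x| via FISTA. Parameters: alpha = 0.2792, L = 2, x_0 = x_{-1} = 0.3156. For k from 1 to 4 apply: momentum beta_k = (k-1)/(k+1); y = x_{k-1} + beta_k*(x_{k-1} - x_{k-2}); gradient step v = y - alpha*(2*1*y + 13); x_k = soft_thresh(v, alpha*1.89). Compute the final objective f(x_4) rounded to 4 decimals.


FISTA on f(x) = 1*x^2 + 13*x + 1.89*|x|
L = 2, alpha = 0.2792
Iteration 1: beta = 0.0, y = 0.3156 + 0.0*(0.3156 - 0.3156) = 0.3156
  grad(y) = 13.6312, v = y - alpha*grad = -3.4902
  prox(v) = soft_thresh(-3.4902, 0.5277) = -2.9625
Iteration 2: beta = 0.3333, y = -2.9625 + 0.3333*(-2.9625 - 0.3156) = -4.0553
  grad(y) = 4.8895, v = y - alpha*grad = -5.4204
  prox(v) = soft_thresh(-5.4204, 0.5277) = -4.8927
Iteration 3: beta = 0.5, y = -4.8927 + 0.5*(-4.8927 + 2.9625) = -5.8578
  grad(y) = 1.2844, v = y - alpha*grad = -6.2164
  prox(v) = soft_thresh(-6.2164, 0.5277) = -5.6887
Iteration 4: beta = 0.6, y = -5.6887 + 0.6*(-5.6887 + 4.8927) = -6.1663
  grad(y) = 0.6674, v = y - alpha*grad = -6.3526
  prox(v) = soft_thresh(-6.3526, 0.5277) = -5.825
f(x_4) = 1*(-5.825)^2 + 13*(-5.825) + 1.89*|-5.825| = -30.7851


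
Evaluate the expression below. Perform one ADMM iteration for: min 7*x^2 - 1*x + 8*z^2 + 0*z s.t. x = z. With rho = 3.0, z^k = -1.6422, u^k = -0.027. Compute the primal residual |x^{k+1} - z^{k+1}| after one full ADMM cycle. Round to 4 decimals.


ADMM iteration with rho = 3.0, z^k = -1.6422, u^k = -0.027
Step 1: x-update.
Minimize 7*x^2 - 1*x + (3.0/2)*(x + 1.6422 - 0.027)^2
FOC: (2*7 + 3.0)*x = 1 + 3.0*(-1.6422 + 0.027)
x^{k+1} = -0.2262
Step 2: z-update.
Minimize 8*z^2 + 0*z + (3.0/2)*(-0.2262 - z - 0.027)^2
FOC: (2*8 + 3.0)*z = 0 + 3.0*(-0.2262 - 0.027)
z^{k+1} = -0.04
Step 3: u-update.
u^{k+1} = -0.027 - 0.2262 + 0.04 = -0.2132
Step 4: Primal residual = |-0.2262 + 0.04| = 0.1862


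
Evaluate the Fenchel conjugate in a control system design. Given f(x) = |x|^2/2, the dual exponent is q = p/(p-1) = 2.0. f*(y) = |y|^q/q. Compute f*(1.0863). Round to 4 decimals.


The conjugate exponent q satisfies 1/p + 1/q = 1.
p = 2, so q = 2/(2 - 1) = 2.0
|y|^q = 1.0863^2.0 = 1.18
f*(1.0863) = 1.18 / 2.0 = 0.59


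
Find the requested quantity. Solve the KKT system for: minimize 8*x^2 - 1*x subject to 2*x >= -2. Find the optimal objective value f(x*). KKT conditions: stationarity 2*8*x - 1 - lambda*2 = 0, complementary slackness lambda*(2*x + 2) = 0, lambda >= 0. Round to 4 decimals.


Step 1: Try lambda = 0 (constraint inactive).
Stationarity: 2*8*x - 1 = 0
x* = 1/(2*8) = 0.0625
Check constraint: 2*0.0625 = 0.125 >= -2 -- satisfied.
Step 2: Compute optimal value.
f(x*) = 8*0.0625^2 - 1*0.0625 = -0.0313


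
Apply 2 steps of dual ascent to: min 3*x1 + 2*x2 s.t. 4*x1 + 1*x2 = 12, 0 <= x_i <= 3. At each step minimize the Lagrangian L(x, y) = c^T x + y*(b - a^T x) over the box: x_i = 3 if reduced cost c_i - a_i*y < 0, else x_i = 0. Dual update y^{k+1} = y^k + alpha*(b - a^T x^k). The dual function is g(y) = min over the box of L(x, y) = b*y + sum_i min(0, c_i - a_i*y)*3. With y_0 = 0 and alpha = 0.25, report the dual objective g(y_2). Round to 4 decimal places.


Dual ascent for LP: min 3*x1 + 2*x2, 4*x1 + 1*x2 = 12, 0 <= x_i <= 3
Step 1: y^k = 0.0, reduced costs: (3.0, 2.0)
  x^k = (0.0, 0.0), subgradient = b - a^T x = 12.0
  y^{k+1} = 0.0 + 0.25*12.0 = 3.0
Step 2: y^k = 3.0, reduced costs: (-9.0, -1.0)
  x^k = (3.0, 3.0), subgradient = b - a^T x = -3.0
  y^{k+1} = 3.0 + 0.25*-3.0 = 2.25
Dual objective at y_2 = 2.25: reduced costs (-6.0, -0.25), box minimizer x = (3.0, 3.0)
g(y_2) = b*y + (c1 - a1*y)*x1 + (c2 - a2*y)*x2 = 12*2.25 + (-6.0)*3.0 + (-0.25)*3.0 = 27.0 - 18.0 - 0.75 = 8.25


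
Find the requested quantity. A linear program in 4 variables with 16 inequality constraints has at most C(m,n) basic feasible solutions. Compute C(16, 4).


Each vertex corresponds to some choice of n active constraints out of m, so the number of vertices is at most C(m, n) = m! / (n!(m-n)!).
m = 16, n = 4
Numerator: 16 * 15 * 14 * 13
Denominator: 4! = 24
C(16, 4) = 1820


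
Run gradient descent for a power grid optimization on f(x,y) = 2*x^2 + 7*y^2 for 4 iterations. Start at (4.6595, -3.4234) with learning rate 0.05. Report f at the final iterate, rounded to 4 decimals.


Gradient descent on f(x,y) = 2*x^2 + 7*y^2.
Starting point: (4.6595, -3.4234), alpha = 0.05
Step 1: grad_x = 2*2*4.6595 = 18.638, grad_y = 2*7*-3.4234 = -47.9276
  x_1 = 4.6595 - 0.05*18.638 = 3.7276
  y_1 = -3.4234 - 0.05*-47.9276 = -1.027
Step 2: grad_x = 2*2*3.7276 = 14.9104, grad_y = 2*7*-1.027 = -14.3783
  x_2 = 3.7276 - 0.05*14.9104 = 2.9821
  y_2 = -1.027 - 0.05*-14.3783 = -0.3081
Step 3: grad_x = 2*2*2.9821 = 11.9283, grad_y = 2*7*-0.3081 = -4.3135
  x_3 = 2.9821 - 0.05*11.9283 = 2.3857
  y_3 = -0.3081 - 0.05*-4.3135 = -0.0924
Step 4: grad_x = 2*2*2.3857 = 9.5427, grad_y = 2*7*-0.0924 = -1.294
  x_4 = 2.3857 - 0.05*9.5427 = 1.9085
  y_4 = -0.0924 - 0.05*-1.294 = -0.0277
f(1.9085, -0.0277) = 2*1.9085^2 + 7*(-0.0277)^2 = 7.2904


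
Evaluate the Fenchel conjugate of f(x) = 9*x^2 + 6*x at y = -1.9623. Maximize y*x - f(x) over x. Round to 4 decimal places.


f*(y) = sup_x {y*x - a*x^2 - b*x} = sup_x {(y-b)*x - a*x^2}
FOC: (y - b) - 2a*x = 0 => x* = (y - b)/(2a)
x* = (-1.9623 - 6)/(2*9) = -0.4424
f*(-1.9623) = (y-b)^2/(4a) = (-1.9623 - 6)^2/(4*9)
= 63.3982/36 = 1.7611


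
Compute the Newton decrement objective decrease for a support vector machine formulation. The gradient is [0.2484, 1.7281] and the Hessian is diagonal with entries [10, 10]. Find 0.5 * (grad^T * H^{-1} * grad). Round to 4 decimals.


Step 1: H is diagonal, so H^(-1) * g = [0.0248, 0.1728].
Step 2: g^T H^(-1) g = sum_i g_i^2 / H_ii
  = (0.2484)^2/10 + (1.7281)^2/10
  = 0.0062 + 0.2986 = 0.3048
Step 3: Objective decrease = 0.5 * g^T H^(-1) g = 0.1524


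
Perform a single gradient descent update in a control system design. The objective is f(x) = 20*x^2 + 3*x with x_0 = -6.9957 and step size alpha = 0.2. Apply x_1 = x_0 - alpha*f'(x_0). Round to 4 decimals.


We compute the gradient at x_0 and apply the update.
f'(x) = 40*x + 3
f'(-6.9957) = 40*-6.9957 + 3 = -276.828
x_1 = -6.9957 - 0.2*-276.828 = 48.3699


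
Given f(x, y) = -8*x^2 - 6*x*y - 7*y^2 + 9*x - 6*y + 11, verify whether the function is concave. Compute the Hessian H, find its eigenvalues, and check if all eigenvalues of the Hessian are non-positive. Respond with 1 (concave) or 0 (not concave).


The Hessian of f(x,y) = -8*x^2 - 6*x*y - 7*y^2 + 9*x - 6*y + 11 is:
H = [[-16, -6], [-6, -14]]
Trace = -16 - 14 = -30
Determinant = -16*-14 - (-6)^2 = 188
Discriminant = (-30)^2 - 4*188 = 148.0
Eigenvalues: lambda_1 = -21.0828, lambda_2 = -8.9172
The function is concave.

1


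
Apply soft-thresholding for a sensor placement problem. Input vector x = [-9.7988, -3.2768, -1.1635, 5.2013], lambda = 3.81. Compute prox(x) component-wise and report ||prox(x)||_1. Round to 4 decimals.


Soft-thresholding with lambda = 3.81:
prox(-9.7988) = sign(-9.7988)*max(|-9.7988| - 3.81, 0) = -5.9888
prox(-3.2768) = sign(-3.2768)*max(|-3.2768| - 3.81, 0) = 0.0
prox(-1.1635) = sign(-1.1635)*max(|-1.1635| - 3.81, 0) = 0.0
prox(5.2013) = sign(5.2013)*max(|5.2013| - 3.81, 0) = 1.3913
prox(x) = [-5.9888, 0.0, 0.0, 1.3913]
||prox(x)||_1 = 5.9888 + 0.0 + 0.0 + 1.3913 = 7.3801


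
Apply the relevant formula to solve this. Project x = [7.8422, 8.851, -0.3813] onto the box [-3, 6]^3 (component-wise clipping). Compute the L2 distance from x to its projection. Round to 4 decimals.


Project each component onto [-3, 6].
clip(7.8422) = 6.0, clip(8.851) = 6.0, clip(-0.3813) = -0.3813
Projection = [6.0, 6.0, -0.3813]
Squared diffs: [3.3937, 8.1282, 0.0]
Distance = sqrt(11.5219) = 3.3944


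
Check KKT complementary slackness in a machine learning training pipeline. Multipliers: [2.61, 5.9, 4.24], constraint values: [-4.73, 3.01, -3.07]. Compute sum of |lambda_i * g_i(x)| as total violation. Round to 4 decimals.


KKT complementary slackness check:
lambda_1 * g_1 = 2.61 * -4.73 = -12.3453
lambda_2 * g_2 = 5.9 * 3.01 = 17.759
lambda_3 * g_3 = 4.24 * -3.07 = -13.0168
Total violation = 12.3453 + 17.759 + 13.0168 = 43.1211


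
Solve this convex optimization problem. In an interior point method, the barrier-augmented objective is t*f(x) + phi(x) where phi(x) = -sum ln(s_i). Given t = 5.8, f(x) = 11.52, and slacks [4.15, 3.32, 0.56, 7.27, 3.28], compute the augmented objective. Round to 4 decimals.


Step 1: Compute log-barrier.
ln values: [1.4231, 1.2, -0.5798, 1.9838, 1.1878]
phi = -(1.4231 + 1.2 - 0.5798 + 1.9838 + 1.1878) = -5.2149
Step 2: Compute augmented objective.
t*f(x) = 5.8*11.52 = 66.816
Total = 66.816 - 5.2149 = 61.6011


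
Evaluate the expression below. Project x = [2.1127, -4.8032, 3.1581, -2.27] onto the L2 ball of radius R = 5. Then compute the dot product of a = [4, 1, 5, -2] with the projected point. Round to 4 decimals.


Step 1: Compute ||x|| (intermediates to 6 decimals).
||x|| = sqrt(2.1127^2 + (-4.8032)^2 + 3.1581^2 + (-2.27)^2) = 6.531518
Step 2: Project.
Since ||x|| > R, scale = R/||x|| = 5/6.531518 = 0.765519, proj(x) = scale * x
proj(x) = [1.617312, -3.676941, 2.417586, -1.737728]
Step 3: Dot product.
a^T * proj(x) = 4*1.617312 + 1*(-3.676941) + 5*2.417586 - 2*(-1.737728) = 18.3557


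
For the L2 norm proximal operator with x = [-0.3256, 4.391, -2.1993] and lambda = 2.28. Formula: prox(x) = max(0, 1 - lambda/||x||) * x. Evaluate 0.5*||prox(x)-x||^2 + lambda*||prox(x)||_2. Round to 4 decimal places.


Step 1: Compute ||x||.
||x|| = 4.9218
Step 2: Compute scaling factor.
scale = max(0, 1 - 2.28/4.9218) = 0.5368
Step 3: prox(x) = [-0.1748, 2.3569, -1.1805]
||prox(x)|| = 2.6418
Step 4: Proximal objective.
0.5*||prox-x||^2 = 2.5992
lambda*||prox|| = 6.0233
Total = 8.6224


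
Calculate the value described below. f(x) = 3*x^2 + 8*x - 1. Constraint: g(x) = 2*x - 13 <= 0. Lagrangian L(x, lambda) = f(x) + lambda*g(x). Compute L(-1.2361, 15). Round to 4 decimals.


Step 1: Evaluate f(x).
f(-1.2361) = 3*(-1.2361)^2 + 8*(-1.2361) - 1 = -6.305
Step 2: Evaluate g(x).
g(-1.2361) = 2*-1.2361 - 13 = -15.4722
Step 3: Compute Lagrangian.
L = -6.305 + 15*-15.4722 = -238.388


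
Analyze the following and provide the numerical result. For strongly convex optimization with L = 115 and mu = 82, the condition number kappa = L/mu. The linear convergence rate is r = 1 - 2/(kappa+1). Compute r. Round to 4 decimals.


Step 1: Compute the condition number.
kappa = L/mu = 115/82 = 1.4024
Step 2: Compute the convergence rate.
r = 1 - 2/(kappa + 1) = 1 - 2*mu/(L + mu) = (L - mu)/(L + mu) = 33/197 = 0.1675


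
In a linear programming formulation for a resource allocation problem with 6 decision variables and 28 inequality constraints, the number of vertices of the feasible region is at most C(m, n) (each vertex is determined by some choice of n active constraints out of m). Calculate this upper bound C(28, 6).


Each vertex corresponds to some choice of n active constraints out of m, so the number of vertices is at most C(m, n) = m! / (n!(m-n)!).
m = 28, n = 6
Numerator: 28 * 27 * 26 * 25 * 24 * 23
Denominator: 6! = 720
C(28, 6) = 376740


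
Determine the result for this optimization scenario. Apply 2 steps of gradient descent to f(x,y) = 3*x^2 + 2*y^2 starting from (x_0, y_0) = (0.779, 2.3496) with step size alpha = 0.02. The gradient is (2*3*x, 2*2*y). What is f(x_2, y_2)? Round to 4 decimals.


Gradient descent on f(x,y) = 3*x^2 + 2*y^2.
Starting point: (0.779, 2.3496), alpha = 0.02
Step 1: grad_x = 2*3*0.779 = 4.674, grad_y = 2*2*2.3496 = 9.3984
  x_1 = 0.779 - 0.02*4.674 = 0.6855
  y_1 = 2.3496 - 0.02*9.3984 = 2.1616
Step 2: grad_x = 2*3*0.6855 = 4.1131, grad_y = 2*2*2.1616 = 8.6465
  x_2 = 0.6855 - 0.02*4.1131 = 0.6033
  y_2 = 2.1616 - 0.02*8.6465 = 1.9887
f(0.6033, 1.9887) = 3*0.6033^2 + 2*1.9887^2 = 9.0016


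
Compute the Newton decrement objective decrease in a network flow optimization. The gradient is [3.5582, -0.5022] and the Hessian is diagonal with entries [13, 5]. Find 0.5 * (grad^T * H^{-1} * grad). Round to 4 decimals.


Step 1: H is diagonal, so H^(-1) * g = [0.2737, -0.1004].
Step 2: g^T H^(-1) g = sum_i g_i^2 / H_ii
  = (3.5582)^2/13 + (-0.5022)^2/5
  = 0.9739 + 0.0504 = 1.0243
Step 3: Objective decrease = 0.5 * g^T H^(-1) g = 0.5122


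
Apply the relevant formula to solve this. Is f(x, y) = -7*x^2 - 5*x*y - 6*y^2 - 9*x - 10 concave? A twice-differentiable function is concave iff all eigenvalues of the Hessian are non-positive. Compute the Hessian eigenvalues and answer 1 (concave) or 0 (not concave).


The Hessian of f(x,y) = -7*x^2 - 5*x*y - 6*y^2 - 9*x - 10 is:
H = [[-14, -5], [-5, -12]]
Trace = -14 - 12 = -26
Determinant = -14*-12 - (-5)^2 = 143
Discriminant = (-26)^2 - 4*143 = 104.0
Eigenvalues: lambda_1 = -18.099, lambda_2 = -7.901
The function is concave.

1


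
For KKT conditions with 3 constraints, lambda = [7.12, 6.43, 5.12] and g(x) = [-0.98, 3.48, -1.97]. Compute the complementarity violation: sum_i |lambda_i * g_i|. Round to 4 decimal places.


KKT complementary slackness check:
lambda_1 * g_1 = 7.12 * -0.98 = -6.9776
lambda_2 * g_2 = 6.43 * 3.48 = 22.3764
lambda_3 * g_3 = 5.12 * -1.97 = -10.0864
Total violation = 6.9776 + 22.3764 + 10.0864 = 39.4404


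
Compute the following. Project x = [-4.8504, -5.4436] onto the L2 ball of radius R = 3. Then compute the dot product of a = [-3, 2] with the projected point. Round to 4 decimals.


Step 1: Compute ||x|| (intermediates to 6 decimals).
||x|| = sqrt((-4.8504)^2 + (-5.4436)^2) = 7.291033
Step 2: Project.
Since ||x|| > R, scale = R/||x|| = 3/7.291033 = 0.411464, proj(x) = scale * x
proj(x) = [-1.995765, -2.239845]
Step 3: Dot product.
a^T * proj(x) = -3*(-1.995765) + 2*(-2.239845) = 1.5076


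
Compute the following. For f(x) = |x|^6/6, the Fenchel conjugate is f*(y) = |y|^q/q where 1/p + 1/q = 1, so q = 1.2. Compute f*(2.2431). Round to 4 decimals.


The conjugate exponent q satisfies 1/p + 1/q = 1.
p = 6, so q = 6/(6 - 1) = 1.2
|y|^q = 2.2431^1.2 = 2.6364
f*(2.2431) = 2.6364 / 1.2 = 2.197


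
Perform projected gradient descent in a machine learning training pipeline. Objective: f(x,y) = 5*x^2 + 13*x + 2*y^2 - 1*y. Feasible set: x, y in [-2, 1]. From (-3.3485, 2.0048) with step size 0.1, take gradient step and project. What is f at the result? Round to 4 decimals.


Step 1: Compute gradient at (-3.3485, 2.0048).
grad_x = 2*5*-3.3485 + 13 = -20.485
grad_y = 2*2*2.0048 - 1 = 7.0192
Step 2: Gradient step.
x_raw = -3.3485 - 0.1*-20.485 = -1.3
y_raw = 2.0048 - 0.1*7.0192 = 1.3029
Step 3: Project onto [-2, 1].
x_proj = clip(-1.3) = -1.3
y_proj = clip(1.3029) = 1.0
Step 4: Evaluate f.
f(-1.3, 1.0) = -7.45


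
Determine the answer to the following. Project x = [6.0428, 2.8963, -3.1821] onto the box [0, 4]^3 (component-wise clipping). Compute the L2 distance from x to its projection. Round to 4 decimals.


Project each component onto [0, 4].
clip(6.0428) = 4.0, clip(2.8963) = 2.8963, clip(-3.1821) = 0.0
Projection = [4.0, 2.8963, 0.0]
Squared diffs: [4.173, 0.0, 10.1258]
Distance = sqrt(14.2988) = 3.7814


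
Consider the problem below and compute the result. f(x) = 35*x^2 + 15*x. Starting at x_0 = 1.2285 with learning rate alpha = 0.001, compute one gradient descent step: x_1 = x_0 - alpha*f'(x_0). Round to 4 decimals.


We compute the gradient at x_0 and apply the update.
f'(x) = 70*x + 15
f'(1.2285) = 70*1.2285 + 15 = 100.995
x_1 = 1.2285 - 0.001*100.995 = 1.1275


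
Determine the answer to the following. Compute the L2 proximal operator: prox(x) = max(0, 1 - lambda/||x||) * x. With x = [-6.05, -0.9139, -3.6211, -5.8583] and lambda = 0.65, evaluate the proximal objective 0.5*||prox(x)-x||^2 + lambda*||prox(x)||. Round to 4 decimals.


Step 1: Compute ||x||.
||x|| = 9.2125
Step 2: Compute scaling factor.
scale = max(0, 1 - 0.65/9.2125) = 0.9294
Step 3: prox(x) = [-5.6231, -0.8494, -3.3656, -5.445]
||prox(x)|| = 8.5625
Step 4: Proximal objective.
0.5*||prox-x||^2 = 0.2113
lambda*||prox|| = 5.5656
Total = 5.7769


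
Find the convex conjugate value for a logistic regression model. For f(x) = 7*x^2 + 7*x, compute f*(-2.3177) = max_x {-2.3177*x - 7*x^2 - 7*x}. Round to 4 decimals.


f*(y) = sup_x {y*x - a*x^2 - b*x} = sup_x {(y-b)*x - a*x^2}
FOC: (y - b) - 2a*x = 0 => x* = (y - b)/(2a)
x* = (-2.3177 - 7)/(2*7) = -0.6656
f*(-2.3177) = (y-b)^2/(4a) = (-2.3177 - 7)^2/(4*7)
= 86.8195/28 = 3.1007


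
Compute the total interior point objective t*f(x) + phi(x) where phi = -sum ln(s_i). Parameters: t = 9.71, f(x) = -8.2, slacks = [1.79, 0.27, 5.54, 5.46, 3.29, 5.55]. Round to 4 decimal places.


Step 1: Compute log-barrier.
ln values: [0.5822, -1.3093, 1.712, 1.6974, 1.1909, 1.7138]
phi = -(0.5822 - 1.3093 + 1.712 + 1.6974 + 1.1909 + 1.7138) = -5.587
Step 2: Compute augmented objective.
t*f(x) = 9.71*-8.2 = -79.622
Total = -79.622 - 5.587 = -85.209


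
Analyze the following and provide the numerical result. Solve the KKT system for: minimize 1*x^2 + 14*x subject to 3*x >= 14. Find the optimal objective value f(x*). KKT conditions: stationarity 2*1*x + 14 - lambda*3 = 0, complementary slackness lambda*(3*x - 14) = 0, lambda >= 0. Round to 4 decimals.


Step 1: Try lambda = 0 (constraint inactive).
x_unc = -14/(2*1) = -7.0
Check: 3*-7.0 = -21.0 < 14 -- violated!
Step 2: Constraint must be active: 3*x = 14
x* = 14/3 = 4.6667 (rounded; the exact value 14/3 is used below)
lambda = (2*1*(14/3) + 14)/3 = 7.7778
Step 3: Compute optimal value.
f(x*) = 1*(14/3)^2 + 14*(14/3) = 87.1111


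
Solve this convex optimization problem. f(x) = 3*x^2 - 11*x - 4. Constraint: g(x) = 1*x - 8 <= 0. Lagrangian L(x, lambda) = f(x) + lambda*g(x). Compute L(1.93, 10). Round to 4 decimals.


Step 1: Evaluate f(x).
f(1.93) = 3*1.93^2 - 11*1.93 - 4 = -14.0553
Step 2: Evaluate g(x).
g(1.93) = 1*1.93 - 8 = -6.07
Step 3: Compute Lagrangian.
L = -14.0553 + 10*-6.07 = -74.7553


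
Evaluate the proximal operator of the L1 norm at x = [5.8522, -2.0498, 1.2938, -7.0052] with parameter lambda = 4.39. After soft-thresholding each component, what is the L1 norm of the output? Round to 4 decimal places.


Soft-thresholding with lambda = 4.39:
prox(5.8522) = sign(5.8522)*max(|5.8522| - 4.39, 0) = 1.4622
prox(-2.0498) = sign(-2.0498)*max(|-2.0498| - 4.39, 0) = 0.0
prox(1.2938) = sign(1.2938)*max(|1.2938| - 4.39, 0) = 0.0
prox(-7.0052) = sign(-7.0052)*max(|-7.0052| - 4.39, 0) = -2.6152
prox(x) = [1.4622, 0.0, 0.0, -2.6152]
||prox(x)||_1 = 1.4622 + 0.0 + 0.0 + 2.6152 = 4.0774


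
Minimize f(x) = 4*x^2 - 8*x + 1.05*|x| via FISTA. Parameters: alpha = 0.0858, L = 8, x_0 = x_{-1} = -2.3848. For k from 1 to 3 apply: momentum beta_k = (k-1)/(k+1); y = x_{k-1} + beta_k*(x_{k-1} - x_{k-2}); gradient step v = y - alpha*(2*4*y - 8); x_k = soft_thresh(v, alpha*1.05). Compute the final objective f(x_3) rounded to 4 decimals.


FISTA on f(x) = 4*x^2 - 8*x + 1.05*|x|
L = 8, alpha = 0.0858
Iteration 1: beta = 0.0, y = -2.3848 + 0.0*(-2.3848 + 2.3848) = -2.3848
  grad(y) = -27.0784, v = y - alpha*grad = -0.0615
  prox(v) = soft_thresh(-0.0615, 0.0901) = 0.0
Iteration 2: beta = 0.3333, y = 0.0 + 0.3333*(0.0 + 2.3848) = 0.7949
  grad(y) = -1.6405, v = y - alpha*grad = 0.9357
  prox(v) = soft_thresh(0.9357, 0.0901) = 0.8456
Iteration 3: beta = 0.5, y = 0.8456 + 0.5*(0.8456 - 0.0) = 1.2684
  grad(y) = 2.1472, v = y - alpha*grad = 1.0842
  prox(v) = soft_thresh(1.0842, 0.0901) = 0.9941
f(x_3) = 4*0.9941^2 - 8*0.9941 + 1.05*|0.9941| = -2.9561


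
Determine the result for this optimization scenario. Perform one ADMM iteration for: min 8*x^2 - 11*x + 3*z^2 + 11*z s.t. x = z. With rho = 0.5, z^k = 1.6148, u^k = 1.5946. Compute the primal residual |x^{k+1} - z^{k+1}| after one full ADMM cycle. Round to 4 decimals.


ADMM iteration with rho = 0.5, z^k = 1.6148, u^k = 1.5946
Step 1: x-update.
Minimize 8*x^2 - 11*x + (0.5/2)*(x - 1.6148 + 1.5946)^2
FOC: (2*8 + 0.5)*x = 11 + 0.5*(1.6148 - 1.5946)
x^{k+1} = 0.6673
Step 2: z-update.
Minimize 3*z^2 + 11*z + (0.5/2)*(0.6673 - z + 1.5946)^2
FOC: (2*3 + 0.5)*z = -11 + 0.5*(0.6673 + 1.5946)
z^{k+1} = -1.5183
Step 3: u-update.
u^{k+1} = 1.5946 + 0.6673 + 1.5183 = 3.7802
Step 4: Primal residual = |0.6673 + 1.5183| = 2.1856


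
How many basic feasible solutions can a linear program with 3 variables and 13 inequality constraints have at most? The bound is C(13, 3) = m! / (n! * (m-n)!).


Each vertex corresponds to some choice of n active constraints out of m, so the number of vertices is at most C(m, n) = m! / (n!(m-n)!).
m = 13, n = 3
Numerator: 13 * 12 * 11
Denominator: 3! = 6
C(13, 3) = 286


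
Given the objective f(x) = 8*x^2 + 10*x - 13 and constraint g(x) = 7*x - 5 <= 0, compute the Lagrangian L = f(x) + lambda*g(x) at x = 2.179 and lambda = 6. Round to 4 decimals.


Step 1: Evaluate f(x).
f(2.179) = 8*2.179^2 + 10*2.179 - 13 = 46.7743
Step 2: Evaluate g(x).
g(2.179) = 7*2.179 - 5 = 10.253
Step 3: Compute Lagrangian.
L = 46.7743 + 6*10.253 = 108.2923


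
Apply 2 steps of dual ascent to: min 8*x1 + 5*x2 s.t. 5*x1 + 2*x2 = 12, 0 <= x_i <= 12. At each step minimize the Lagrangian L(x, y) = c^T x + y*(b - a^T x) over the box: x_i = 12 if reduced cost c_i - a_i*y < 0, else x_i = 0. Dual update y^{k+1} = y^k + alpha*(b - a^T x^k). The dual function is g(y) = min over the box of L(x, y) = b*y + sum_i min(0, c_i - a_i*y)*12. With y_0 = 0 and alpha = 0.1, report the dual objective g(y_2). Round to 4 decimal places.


Dual ascent for LP: min 8*x1 + 5*x2, 5*x1 + 2*x2 = 12, 0 <= x_i <= 12
Step 1: y^k = 0.0, reduced costs: (8.0, 5.0)
  x^k = (0.0, 0.0), subgradient = b - a^T x = 12.0
  y^{k+1} = 0.0 + 0.1*12.0 = 1.2
Step 2: y^k = 1.2, reduced costs: (2.0, 2.6)
  x^k = (0.0, 0.0), subgradient = b - a^T x = 12.0
  y^{k+1} = 1.2 + 0.1*12.0 = 2.4
Dual objective at y_2 = 2.4: reduced costs (-4.0, 0.2), box minimizer x = (12.0, 0.0)
g(y_2) = b*y + (c1 - a1*y)*x1 + (c2 - a2*y)*x2 = 12*2.4 + (-4.0)*12.0 + 0.2*0.0 = 28.8 - 48.0 + 0.0 = -19.2


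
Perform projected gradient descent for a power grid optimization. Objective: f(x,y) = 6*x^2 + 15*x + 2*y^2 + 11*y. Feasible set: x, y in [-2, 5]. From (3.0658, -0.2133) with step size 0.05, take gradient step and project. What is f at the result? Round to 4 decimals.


Step 1: Compute gradient at (3.0658, -0.2133).
grad_x = 2*6*3.0658 + 15 = 51.7896
grad_y = 2*2*-0.2133 + 11 = 10.1468
Step 2: Gradient step.
x_raw = 3.0658 - 0.05*51.7896 = 0.4763
y_raw = -0.2133 - 0.05*10.1468 = -0.7206
Step 3: Project onto [-2, 5].
x_proj = clip(0.4763) = 0.4763
y_proj = clip(-0.7206) = -0.7206
Step 4: Evaluate f.
f(0.4763, -0.7206) = 1.6177


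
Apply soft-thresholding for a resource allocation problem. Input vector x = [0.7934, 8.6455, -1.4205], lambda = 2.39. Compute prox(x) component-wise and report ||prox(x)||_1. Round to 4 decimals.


Soft-thresholding with lambda = 2.39:
prox(0.7934) = sign(0.7934)*max(|0.7934| - 2.39, 0) = 0.0
prox(8.6455) = sign(8.6455)*max(|8.6455| - 2.39, 0) = 6.2555
prox(-1.4205) = sign(-1.4205)*max(|-1.4205| - 2.39, 0) = 0.0
prox(x) = [0.0, 6.2555, 0.0]
||prox(x)||_1 = 0.0 + 6.2555 + 0.0 = 6.2555
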